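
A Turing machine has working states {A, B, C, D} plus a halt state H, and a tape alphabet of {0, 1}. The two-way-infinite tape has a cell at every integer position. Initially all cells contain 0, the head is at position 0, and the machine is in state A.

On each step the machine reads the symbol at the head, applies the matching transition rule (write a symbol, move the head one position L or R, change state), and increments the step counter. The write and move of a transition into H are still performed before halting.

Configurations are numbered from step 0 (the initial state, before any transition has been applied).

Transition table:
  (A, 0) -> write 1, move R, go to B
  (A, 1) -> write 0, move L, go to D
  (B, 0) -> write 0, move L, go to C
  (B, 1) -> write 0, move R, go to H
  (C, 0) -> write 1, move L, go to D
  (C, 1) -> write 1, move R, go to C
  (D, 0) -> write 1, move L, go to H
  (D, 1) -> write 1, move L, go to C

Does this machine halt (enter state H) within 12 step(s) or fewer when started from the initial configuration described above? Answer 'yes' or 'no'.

Answer: yes

Derivation:
Step 1: in state A at pos 0, read 0 -> (A,0)->write 1,move R,goto B. Now: state=B, head=1, tape[-1..2]=0100 (head:   ^)
Step 2: in state B at pos 1, read 0 -> (B,0)->write 0,move L,goto C. Now: state=C, head=0, tape[-1..2]=0100 (head:  ^)
Step 3: in state C at pos 0, read 1 -> (C,1)->write 1,move R,goto C. Now: state=C, head=1, tape[-1..2]=0100 (head:   ^)
Step 4: in state C at pos 1, read 0 -> (C,0)->write 1,move L,goto D. Now: state=D, head=0, tape[-1..2]=0110 (head:  ^)
Step 5: in state D at pos 0, read 1 -> (D,1)->write 1,move L,goto C. Now: state=C, head=-1, tape[-2..2]=00110 (head:  ^)
Step 6: in state C at pos -1, read 0 -> (C,0)->write 1,move L,goto D. Now: state=D, head=-2, tape[-3..2]=001110 (head:  ^)
Step 7: in state D at pos -2, read 0 -> (D,0)->write 1,move L,goto H. Now: state=H, head=-3, tape[-4..2]=0011110 (head:  ^)
State H reached at step 7; 7 <= 12 -> yes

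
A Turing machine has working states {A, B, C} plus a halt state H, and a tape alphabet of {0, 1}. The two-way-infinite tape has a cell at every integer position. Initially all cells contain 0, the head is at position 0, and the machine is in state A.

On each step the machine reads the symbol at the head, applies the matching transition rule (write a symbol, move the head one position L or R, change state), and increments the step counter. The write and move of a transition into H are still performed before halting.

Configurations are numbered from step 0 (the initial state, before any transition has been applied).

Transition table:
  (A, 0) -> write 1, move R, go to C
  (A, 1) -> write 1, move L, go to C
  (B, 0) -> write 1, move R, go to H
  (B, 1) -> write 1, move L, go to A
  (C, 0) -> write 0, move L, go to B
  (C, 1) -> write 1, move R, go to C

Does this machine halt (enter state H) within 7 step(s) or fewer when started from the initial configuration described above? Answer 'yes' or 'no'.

Answer: no

Derivation:
Step 1: in state A at pos 0, read 0 -> (A,0)->write 1,move R,goto C. Now: state=C, head=1, tape[-1..2]=0100 (head:   ^)
Step 2: in state C at pos 1, read 0 -> (C,0)->write 0,move L,goto B. Now: state=B, head=0, tape[-1..2]=0100 (head:  ^)
Step 3: in state B at pos 0, read 1 -> (B,1)->write 1,move L,goto A. Now: state=A, head=-1, tape[-2..2]=00100 (head:  ^)
Step 4: in state A at pos -1, read 0 -> (A,0)->write 1,move R,goto C. Now: state=C, head=0, tape[-2..2]=01100 (head:   ^)
Step 5: in state C at pos 0, read 1 -> (C,1)->write 1,move R,goto C. Now: state=C, head=1, tape[-2..2]=01100 (head:    ^)
Step 6: in state C at pos 1, read 0 -> (C,0)->write 0,move L,goto B. Now: state=B, head=0, tape[-2..2]=01100 (head:   ^)
Step 7: in state B at pos 0, read 1 -> (B,1)->write 1,move L,goto A. Now: state=A, head=-1, tape[-2..2]=01100 (head:  ^)
After 7 step(s): state = A (not H) -> not halted within 7 -> no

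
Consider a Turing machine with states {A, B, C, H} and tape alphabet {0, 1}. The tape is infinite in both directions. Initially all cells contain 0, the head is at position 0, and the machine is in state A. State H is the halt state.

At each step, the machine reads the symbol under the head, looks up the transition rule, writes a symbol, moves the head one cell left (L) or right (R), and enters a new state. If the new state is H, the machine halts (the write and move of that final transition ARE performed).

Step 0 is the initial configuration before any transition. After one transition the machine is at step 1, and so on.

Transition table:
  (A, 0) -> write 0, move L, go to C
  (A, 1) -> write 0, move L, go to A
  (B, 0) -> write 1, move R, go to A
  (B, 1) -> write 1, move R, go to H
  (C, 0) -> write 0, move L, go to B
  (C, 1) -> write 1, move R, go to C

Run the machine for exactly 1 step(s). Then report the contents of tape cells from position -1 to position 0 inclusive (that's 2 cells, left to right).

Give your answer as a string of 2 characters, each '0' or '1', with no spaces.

Step 1: in state A at pos 0, read 0 -> (A,0)->write 0,move L,goto C. Now: state=C, head=-1, tape[-2..1]=0000 (head:  ^)

Answer: 00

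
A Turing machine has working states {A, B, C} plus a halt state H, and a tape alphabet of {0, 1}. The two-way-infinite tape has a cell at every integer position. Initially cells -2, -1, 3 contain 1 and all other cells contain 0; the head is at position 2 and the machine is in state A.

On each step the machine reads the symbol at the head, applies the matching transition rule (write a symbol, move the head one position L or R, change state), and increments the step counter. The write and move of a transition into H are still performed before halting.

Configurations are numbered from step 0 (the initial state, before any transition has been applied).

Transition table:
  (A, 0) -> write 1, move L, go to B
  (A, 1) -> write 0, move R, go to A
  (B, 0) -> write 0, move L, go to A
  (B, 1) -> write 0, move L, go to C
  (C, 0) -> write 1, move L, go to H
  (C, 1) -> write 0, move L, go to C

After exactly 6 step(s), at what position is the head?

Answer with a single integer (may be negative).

Answer: -4

Derivation:
Step 1: in state A at pos 2, read 0 -> (A,0)->write 1,move L,goto B. Now: state=B, head=1, tape[-3..4]=01100110 (head:     ^)
Step 2: in state B at pos 1, read 0 -> (B,0)->write 0,move L,goto A. Now: state=A, head=0, tape[-3..4]=01100110 (head:    ^)
Step 3: in state A at pos 0, read 0 -> (A,0)->write 1,move L,goto B. Now: state=B, head=-1, tape[-3..4]=01110110 (head:   ^)
Step 4: in state B at pos -1, read 1 -> (B,1)->write 0,move L,goto C. Now: state=C, head=-2, tape[-3..4]=01010110 (head:  ^)
Step 5: in state C at pos -2, read 1 -> (C,1)->write 0,move L,goto C. Now: state=C, head=-3, tape[-4..4]=000010110 (head:  ^)
Step 6: in state C at pos -3, read 0 -> (C,0)->write 1,move L,goto H. Now: state=H, head=-4, tape[-5..4]=0010010110 (head:  ^)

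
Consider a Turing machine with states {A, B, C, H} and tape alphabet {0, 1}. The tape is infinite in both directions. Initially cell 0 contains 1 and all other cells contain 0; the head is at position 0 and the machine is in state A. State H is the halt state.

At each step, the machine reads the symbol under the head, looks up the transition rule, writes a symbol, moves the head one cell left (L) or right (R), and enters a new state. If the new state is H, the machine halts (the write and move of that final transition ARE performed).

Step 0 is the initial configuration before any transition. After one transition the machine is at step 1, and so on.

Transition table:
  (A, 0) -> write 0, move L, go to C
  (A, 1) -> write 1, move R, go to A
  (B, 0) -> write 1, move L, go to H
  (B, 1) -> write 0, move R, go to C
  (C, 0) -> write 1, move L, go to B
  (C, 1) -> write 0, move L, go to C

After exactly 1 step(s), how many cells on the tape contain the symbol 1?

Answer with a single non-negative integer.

Answer: 1

Derivation:
Step 1: in state A at pos 0, read 1 -> (A,1)->write 1,move R,goto A. Now: state=A, head=1, tape[-1..2]=0100 (head:   ^)
Cells containing 1 after step 1: {0} -> 1 cell(s)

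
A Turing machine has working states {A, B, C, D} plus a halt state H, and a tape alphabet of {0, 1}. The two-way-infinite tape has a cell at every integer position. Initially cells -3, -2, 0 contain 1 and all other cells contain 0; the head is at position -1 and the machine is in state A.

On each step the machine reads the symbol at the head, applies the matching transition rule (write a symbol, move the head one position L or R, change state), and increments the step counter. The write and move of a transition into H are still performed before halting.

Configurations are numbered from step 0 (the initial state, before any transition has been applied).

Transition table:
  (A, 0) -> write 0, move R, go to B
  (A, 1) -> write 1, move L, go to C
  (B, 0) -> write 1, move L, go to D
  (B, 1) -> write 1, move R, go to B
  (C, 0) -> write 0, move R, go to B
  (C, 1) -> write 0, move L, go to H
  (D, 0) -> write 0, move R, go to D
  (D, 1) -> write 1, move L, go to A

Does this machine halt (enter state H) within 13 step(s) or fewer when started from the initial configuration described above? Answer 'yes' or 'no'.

Step 1: in state A at pos -1, read 0 -> (A,0)->write 0,move R,goto B. Now: state=B, head=0, tape[-4..1]=011010 (head:     ^)
Step 2: in state B at pos 0, read 1 -> (B,1)->write 1,move R,goto B. Now: state=B, head=1, tape[-4..2]=0110100 (head:      ^)
Step 3: in state B at pos 1, read 0 -> (B,0)->write 1,move L,goto D. Now: state=D, head=0, tape[-4..2]=0110110 (head:     ^)
Step 4: in state D at pos 0, read 1 -> (D,1)->write 1,move L,goto A. Now: state=A, head=-1, tape[-4..2]=0110110 (head:    ^)
Step 5: in state A at pos -1, read 0 -> (A,0)->write 0,move R,goto B. Now: state=B, head=0, tape[-4..2]=0110110 (head:     ^)
Step 6: in state B at pos 0, read 1 -> (B,1)->write 1,move R,goto B. Now: state=B, head=1, tape[-4..2]=0110110 (head:      ^)
Step 7: in state B at pos 1, read 1 -> (B,1)->write 1,move R,goto B. Now: state=B, head=2, tape[-4..3]=01101100 (head:       ^)
Step 8: in state B at pos 2, read 0 -> (B,0)->write 1,move L,goto D. Now: state=D, head=1, tape[-4..3]=01101110 (head:      ^)
Step 9: in state D at pos 1, read 1 -> (D,1)->write 1,move L,goto A. Now: state=A, head=0, tape[-4..3]=01101110 (head:     ^)
Step 10: in state A at pos 0, read 1 -> (A,1)->write 1,move L,goto C. Now: state=C, head=-1, tape[-4..3]=01101110 (head:    ^)
Step 11: in state C at pos -1, read 0 -> (C,0)->write 0,move R,goto B. Now: state=B, head=0, tape[-4..3]=01101110 (head:     ^)
Step 12: in state B at pos 0, read 1 -> (B,1)->write 1,move R,goto B. Now: state=B, head=1, tape[-4..3]=01101110 (head:      ^)
Step 13: in state B at pos 1, read 1 -> (B,1)->write 1,move R,goto B. Now: state=B, head=2, tape[-4..3]=01101110 (head:       ^)
After 13 step(s): state = B (not H) -> not halted within 13 -> no

Answer: no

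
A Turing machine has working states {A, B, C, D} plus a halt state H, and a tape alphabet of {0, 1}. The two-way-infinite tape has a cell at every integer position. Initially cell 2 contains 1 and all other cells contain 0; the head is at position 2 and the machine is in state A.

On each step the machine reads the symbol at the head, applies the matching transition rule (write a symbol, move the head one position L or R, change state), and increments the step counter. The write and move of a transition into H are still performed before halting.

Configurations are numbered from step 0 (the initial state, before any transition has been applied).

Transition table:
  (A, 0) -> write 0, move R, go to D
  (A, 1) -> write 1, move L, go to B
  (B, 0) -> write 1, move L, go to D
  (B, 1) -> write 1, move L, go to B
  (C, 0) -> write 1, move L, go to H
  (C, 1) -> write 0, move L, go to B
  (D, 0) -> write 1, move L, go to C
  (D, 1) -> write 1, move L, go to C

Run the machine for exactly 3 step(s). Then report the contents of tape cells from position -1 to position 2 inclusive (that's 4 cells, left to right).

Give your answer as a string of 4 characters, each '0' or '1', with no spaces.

Answer: 0111

Derivation:
Step 1: in state A at pos 2, read 1 -> (A,1)->write 1,move L,goto B. Now: state=B, head=1, tape[0..3]=0010 (head:  ^)
Step 2: in state B at pos 1, read 0 -> (B,0)->write 1,move L,goto D. Now: state=D, head=0, tape[-1..3]=00110 (head:  ^)
Step 3: in state D at pos 0, read 0 -> (D,0)->write 1,move L,goto C. Now: state=C, head=-1, tape[-2..3]=001110 (head:  ^)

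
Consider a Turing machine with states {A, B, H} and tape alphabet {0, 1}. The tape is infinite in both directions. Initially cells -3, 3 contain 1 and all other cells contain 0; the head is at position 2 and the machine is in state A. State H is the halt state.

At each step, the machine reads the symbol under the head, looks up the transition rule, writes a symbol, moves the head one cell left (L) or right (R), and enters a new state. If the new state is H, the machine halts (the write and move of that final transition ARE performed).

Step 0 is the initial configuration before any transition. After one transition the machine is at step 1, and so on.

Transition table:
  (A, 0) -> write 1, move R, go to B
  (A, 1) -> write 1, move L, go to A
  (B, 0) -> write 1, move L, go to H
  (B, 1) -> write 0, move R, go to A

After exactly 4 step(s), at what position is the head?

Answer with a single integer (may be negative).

Step 1: in state A at pos 2, read 0 -> (A,0)->write 1,move R,goto B. Now: state=B, head=3, tape[-4..4]=010000110 (head:        ^)
Step 2: in state B at pos 3, read 1 -> (B,1)->write 0,move R,goto A. Now: state=A, head=4, tape[-4..5]=0100001000 (head:         ^)
Step 3: in state A at pos 4, read 0 -> (A,0)->write 1,move R,goto B. Now: state=B, head=5, tape[-4..6]=01000010100 (head:          ^)
Step 4: in state B at pos 5, read 0 -> (B,0)->write 1,move L,goto H. Now: state=H, head=4, tape[-4..6]=01000010110 (head:         ^)

Answer: 4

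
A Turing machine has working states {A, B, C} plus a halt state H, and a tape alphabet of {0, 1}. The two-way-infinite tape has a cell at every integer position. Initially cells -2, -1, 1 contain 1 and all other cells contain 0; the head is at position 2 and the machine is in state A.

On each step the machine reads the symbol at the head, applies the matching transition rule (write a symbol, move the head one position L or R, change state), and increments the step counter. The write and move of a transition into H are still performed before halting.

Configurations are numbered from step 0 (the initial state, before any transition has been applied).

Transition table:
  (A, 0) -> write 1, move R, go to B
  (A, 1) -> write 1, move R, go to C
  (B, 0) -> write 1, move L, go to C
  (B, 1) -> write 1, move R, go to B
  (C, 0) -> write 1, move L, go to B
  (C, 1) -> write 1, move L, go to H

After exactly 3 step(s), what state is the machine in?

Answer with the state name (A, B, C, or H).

Answer: H

Derivation:
Step 1: in state A at pos 2, read 0 -> (A,0)->write 1,move R,goto B. Now: state=B, head=3, tape[-3..4]=01101100 (head:       ^)
Step 2: in state B at pos 3, read 0 -> (B,0)->write 1,move L,goto C. Now: state=C, head=2, tape[-3..4]=01101110 (head:      ^)
Step 3: in state C at pos 2, read 1 -> (C,1)->write 1,move L,goto H. Now: state=H, head=1, tape[-3..4]=01101110 (head:     ^)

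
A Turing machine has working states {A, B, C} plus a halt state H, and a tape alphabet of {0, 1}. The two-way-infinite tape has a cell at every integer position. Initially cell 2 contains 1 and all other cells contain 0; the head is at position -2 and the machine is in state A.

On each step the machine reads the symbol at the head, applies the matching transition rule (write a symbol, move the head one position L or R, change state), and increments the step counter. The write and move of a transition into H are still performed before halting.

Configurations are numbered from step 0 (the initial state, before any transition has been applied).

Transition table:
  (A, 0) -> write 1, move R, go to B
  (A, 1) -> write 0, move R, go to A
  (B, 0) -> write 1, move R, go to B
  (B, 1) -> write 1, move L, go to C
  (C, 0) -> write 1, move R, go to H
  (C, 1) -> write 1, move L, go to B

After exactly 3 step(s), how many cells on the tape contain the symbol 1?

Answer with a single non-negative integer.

Answer: 4

Derivation:
Step 1: in state A at pos -2, read 0 -> (A,0)->write 1,move R,goto B. Now: state=B, head=-1, tape[-3..3]=0100010 (head:   ^)
Step 2: in state B at pos -1, read 0 -> (B,0)->write 1,move R,goto B. Now: state=B, head=0, tape[-3..3]=0110010 (head:    ^)
Step 3: in state B at pos 0, read 0 -> (B,0)->write 1,move R,goto B. Now: state=B, head=1, tape[-3..3]=0111010 (head:     ^)
Cells containing 1 after step 3: {-2, -1, 0, 2} -> 4 cell(s)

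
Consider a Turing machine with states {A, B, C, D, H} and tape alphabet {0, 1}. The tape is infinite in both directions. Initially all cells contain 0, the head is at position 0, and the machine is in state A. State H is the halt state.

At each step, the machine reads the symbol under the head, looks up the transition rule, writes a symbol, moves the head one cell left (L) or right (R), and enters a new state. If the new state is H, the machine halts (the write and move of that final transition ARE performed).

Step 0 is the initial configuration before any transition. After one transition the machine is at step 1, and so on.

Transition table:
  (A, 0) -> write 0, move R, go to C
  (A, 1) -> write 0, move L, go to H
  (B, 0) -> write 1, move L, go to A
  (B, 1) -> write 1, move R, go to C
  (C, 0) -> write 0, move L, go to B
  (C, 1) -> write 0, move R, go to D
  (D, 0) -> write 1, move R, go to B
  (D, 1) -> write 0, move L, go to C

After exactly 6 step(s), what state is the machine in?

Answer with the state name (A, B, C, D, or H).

Answer: B

Derivation:
Step 1: in state A at pos 0, read 0 -> (A,0)->write 0,move R,goto C. Now: state=C, head=1, tape[-1..2]=0000 (head:   ^)
Step 2: in state C at pos 1, read 0 -> (C,0)->write 0,move L,goto B. Now: state=B, head=0, tape[-1..2]=0000 (head:  ^)
Step 3: in state B at pos 0, read 0 -> (B,0)->write 1,move L,goto A. Now: state=A, head=-1, tape[-2..2]=00100 (head:  ^)
Step 4: in state A at pos -1, read 0 -> (A,0)->write 0,move R,goto C. Now: state=C, head=0, tape[-2..2]=00100 (head:   ^)
Step 5: in state C at pos 0, read 1 -> (C,1)->write 0,move R,goto D. Now: state=D, head=1, tape[-2..2]=00000 (head:    ^)
Step 6: in state D at pos 1, read 0 -> (D,0)->write 1,move R,goto B. Now: state=B, head=2, tape[-2..3]=000100 (head:     ^)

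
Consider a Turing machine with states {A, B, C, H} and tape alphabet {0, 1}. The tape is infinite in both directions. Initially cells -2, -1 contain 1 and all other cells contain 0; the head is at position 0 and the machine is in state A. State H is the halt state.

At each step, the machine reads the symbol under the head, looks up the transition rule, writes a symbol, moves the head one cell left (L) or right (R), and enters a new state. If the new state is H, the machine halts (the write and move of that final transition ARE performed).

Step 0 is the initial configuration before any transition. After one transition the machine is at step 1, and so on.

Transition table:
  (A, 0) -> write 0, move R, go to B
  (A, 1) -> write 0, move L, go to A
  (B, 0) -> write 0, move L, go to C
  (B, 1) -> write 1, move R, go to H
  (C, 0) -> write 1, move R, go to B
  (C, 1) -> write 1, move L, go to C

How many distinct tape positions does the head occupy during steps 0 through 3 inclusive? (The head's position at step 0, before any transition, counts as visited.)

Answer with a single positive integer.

Answer: 2

Derivation:
Step 1: in state A at pos 0, read 0 -> (A,0)->write 0,move R,goto B. Now: state=B, head=1, tape[-3..2]=011000 (head:     ^)
Step 2: in state B at pos 1, read 0 -> (B,0)->write 0,move L,goto C. Now: state=C, head=0, tape[-3..2]=011000 (head:    ^)
Step 3: in state C at pos 0, read 0 -> (C,0)->write 1,move R,goto B. Now: state=B, head=1, tape[-3..2]=011100 (head:     ^)
Head positions at steps 0..3: starting at 0, distinct positions visited = {0, 1} -> 2 position(s)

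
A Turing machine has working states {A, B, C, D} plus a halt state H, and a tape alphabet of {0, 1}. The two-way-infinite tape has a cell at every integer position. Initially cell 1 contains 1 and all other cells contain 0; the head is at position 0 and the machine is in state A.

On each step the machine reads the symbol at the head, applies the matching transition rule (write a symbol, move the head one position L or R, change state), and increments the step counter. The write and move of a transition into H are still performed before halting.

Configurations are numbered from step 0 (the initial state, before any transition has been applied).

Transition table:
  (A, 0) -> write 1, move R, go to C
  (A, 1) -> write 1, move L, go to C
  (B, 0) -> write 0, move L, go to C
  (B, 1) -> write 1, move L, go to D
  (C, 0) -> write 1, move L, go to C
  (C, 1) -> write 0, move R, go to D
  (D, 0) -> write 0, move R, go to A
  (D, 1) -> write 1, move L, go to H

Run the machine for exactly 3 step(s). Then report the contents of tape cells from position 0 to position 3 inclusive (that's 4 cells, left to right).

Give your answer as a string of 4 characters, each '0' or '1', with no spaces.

Answer: 1000

Derivation:
Step 1: in state A at pos 0, read 0 -> (A,0)->write 1,move R,goto C. Now: state=C, head=1, tape[-1..2]=0110 (head:   ^)
Step 2: in state C at pos 1, read 1 -> (C,1)->write 0,move R,goto D. Now: state=D, head=2, tape[-1..3]=01000 (head:    ^)
Step 3: in state D at pos 2, read 0 -> (D,0)->write 0,move R,goto A. Now: state=A, head=3, tape[-1..4]=010000 (head:     ^)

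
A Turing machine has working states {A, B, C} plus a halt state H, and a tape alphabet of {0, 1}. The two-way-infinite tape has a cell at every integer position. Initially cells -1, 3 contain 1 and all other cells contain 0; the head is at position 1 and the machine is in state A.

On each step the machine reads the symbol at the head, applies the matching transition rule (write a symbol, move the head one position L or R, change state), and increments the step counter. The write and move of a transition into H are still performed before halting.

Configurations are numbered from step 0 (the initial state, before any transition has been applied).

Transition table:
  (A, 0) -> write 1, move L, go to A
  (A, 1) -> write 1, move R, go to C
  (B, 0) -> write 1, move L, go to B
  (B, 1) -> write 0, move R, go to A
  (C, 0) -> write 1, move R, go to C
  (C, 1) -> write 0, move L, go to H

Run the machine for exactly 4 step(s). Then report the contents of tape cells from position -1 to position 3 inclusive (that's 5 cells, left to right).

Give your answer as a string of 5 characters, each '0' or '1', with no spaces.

Step 1: in state A at pos 1, read 0 -> (A,0)->write 1,move L,goto A. Now: state=A, head=0, tape[-2..4]=0101010 (head:   ^)
Step 2: in state A at pos 0, read 0 -> (A,0)->write 1,move L,goto A. Now: state=A, head=-1, tape[-2..4]=0111010 (head:  ^)
Step 3: in state A at pos -1, read 1 -> (A,1)->write 1,move R,goto C. Now: state=C, head=0, tape[-2..4]=0111010 (head:   ^)
Step 4: in state C at pos 0, read 1 -> (C,1)->write 0,move L,goto H. Now: state=H, head=-1, tape[-2..4]=0101010 (head:  ^)

Answer: 10101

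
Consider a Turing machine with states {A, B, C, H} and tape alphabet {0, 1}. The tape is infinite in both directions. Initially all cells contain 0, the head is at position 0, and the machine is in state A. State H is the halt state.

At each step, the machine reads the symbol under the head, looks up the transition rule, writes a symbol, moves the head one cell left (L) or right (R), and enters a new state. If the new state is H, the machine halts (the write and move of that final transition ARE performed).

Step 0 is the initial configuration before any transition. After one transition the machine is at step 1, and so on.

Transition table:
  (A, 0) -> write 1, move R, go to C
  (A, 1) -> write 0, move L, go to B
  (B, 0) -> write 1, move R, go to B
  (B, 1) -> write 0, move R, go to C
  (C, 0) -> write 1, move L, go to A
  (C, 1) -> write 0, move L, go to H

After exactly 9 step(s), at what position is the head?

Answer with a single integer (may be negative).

Answer: 1

Derivation:
Step 1: in state A at pos 0, read 0 -> (A,0)->write 1,move R,goto C. Now: state=C, head=1, tape[-1..2]=0100 (head:   ^)
Step 2: in state C at pos 1, read 0 -> (C,0)->write 1,move L,goto A. Now: state=A, head=0, tape[-1..2]=0110 (head:  ^)
Step 3: in state A at pos 0, read 1 -> (A,1)->write 0,move L,goto B. Now: state=B, head=-1, tape[-2..2]=00010 (head:  ^)
Step 4: in state B at pos -1, read 0 -> (B,0)->write 1,move R,goto B. Now: state=B, head=0, tape[-2..2]=01010 (head:   ^)
Step 5: in state B at pos 0, read 0 -> (B,0)->write 1,move R,goto B. Now: state=B, head=1, tape[-2..2]=01110 (head:    ^)
Step 6: in state B at pos 1, read 1 -> (B,1)->write 0,move R,goto C. Now: state=C, head=2, tape[-2..3]=011000 (head:     ^)
Step 7: in state C at pos 2, read 0 -> (C,0)->write 1,move L,goto A. Now: state=A, head=1, tape[-2..3]=011010 (head:    ^)
Step 8: in state A at pos 1, read 0 -> (A,0)->write 1,move R,goto C. Now: state=C, head=2, tape[-2..3]=011110 (head:     ^)
Step 9: in state C at pos 2, read 1 -> (C,1)->write 0,move L,goto H. Now: state=H, head=1, tape[-2..3]=011100 (head:    ^)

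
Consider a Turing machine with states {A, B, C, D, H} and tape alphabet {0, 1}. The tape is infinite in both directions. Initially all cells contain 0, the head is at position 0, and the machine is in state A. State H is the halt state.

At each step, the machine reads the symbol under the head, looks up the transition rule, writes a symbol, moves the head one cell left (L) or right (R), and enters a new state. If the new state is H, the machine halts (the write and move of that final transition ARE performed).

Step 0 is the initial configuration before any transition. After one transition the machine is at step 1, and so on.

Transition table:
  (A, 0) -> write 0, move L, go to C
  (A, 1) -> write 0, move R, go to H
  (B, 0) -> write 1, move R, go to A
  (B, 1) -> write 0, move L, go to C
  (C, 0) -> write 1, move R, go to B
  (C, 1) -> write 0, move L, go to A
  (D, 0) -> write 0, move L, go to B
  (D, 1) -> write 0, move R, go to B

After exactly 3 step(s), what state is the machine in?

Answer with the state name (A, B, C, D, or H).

Answer: A

Derivation:
Step 1: in state A at pos 0, read 0 -> (A,0)->write 0,move L,goto C. Now: state=C, head=-1, tape[-2..1]=0000 (head:  ^)
Step 2: in state C at pos -1, read 0 -> (C,0)->write 1,move R,goto B. Now: state=B, head=0, tape[-2..1]=0100 (head:   ^)
Step 3: in state B at pos 0, read 0 -> (B,0)->write 1,move R,goto A. Now: state=A, head=1, tape[-2..2]=01100 (head:    ^)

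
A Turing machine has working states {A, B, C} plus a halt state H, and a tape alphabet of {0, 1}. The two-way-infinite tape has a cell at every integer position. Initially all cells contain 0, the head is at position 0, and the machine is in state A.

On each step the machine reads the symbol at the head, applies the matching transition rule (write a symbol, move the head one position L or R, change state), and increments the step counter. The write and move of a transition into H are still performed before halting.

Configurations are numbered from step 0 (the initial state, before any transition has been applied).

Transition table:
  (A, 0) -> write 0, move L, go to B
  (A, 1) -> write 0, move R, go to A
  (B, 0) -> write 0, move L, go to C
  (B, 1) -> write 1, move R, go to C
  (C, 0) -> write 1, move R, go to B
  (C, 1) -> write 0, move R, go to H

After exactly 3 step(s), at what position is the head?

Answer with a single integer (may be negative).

Answer: -1

Derivation:
Step 1: in state A at pos 0, read 0 -> (A,0)->write 0,move L,goto B. Now: state=B, head=-1, tape[-2..1]=0000 (head:  ^)
Step 2: in state B at pos -1, read 0 -> (B,0)->write 0,move L,goto C. Now: state=C, head=-2, tape[-3..1]=00000 (head:  ^)
Step 3: in state C at pos -2, read 0 -> (C,0)->write 1,move R,goto B. Now: state=B, head=-1, tape[-3..1]=01000 (head:   ^)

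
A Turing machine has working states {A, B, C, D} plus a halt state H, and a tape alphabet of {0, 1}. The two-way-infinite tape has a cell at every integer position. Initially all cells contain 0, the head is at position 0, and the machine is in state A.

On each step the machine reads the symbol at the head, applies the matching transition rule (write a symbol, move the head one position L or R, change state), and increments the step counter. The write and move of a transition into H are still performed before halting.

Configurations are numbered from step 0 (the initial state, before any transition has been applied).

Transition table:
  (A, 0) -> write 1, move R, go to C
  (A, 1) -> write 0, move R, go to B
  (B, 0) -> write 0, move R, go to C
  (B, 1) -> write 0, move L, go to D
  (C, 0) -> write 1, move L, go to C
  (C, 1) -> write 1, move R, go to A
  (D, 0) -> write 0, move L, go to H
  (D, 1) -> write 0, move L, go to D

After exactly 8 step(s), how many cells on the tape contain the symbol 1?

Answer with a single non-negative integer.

Step 1: in state A at pos 0, read 0 -> (A,0)->write 1,move R,goto C. Now: state=C, head=1, tape[-1..2]=0100 (head:   ^)
Step 2: in state C at pos 1, read 0 -> (C,0)->write 1,move L,goto C. Now: state=C, head=0, tape[-1..2]=0110 (head:  ^)
Step 3: in state C at pos 0, read 1 -> (C,1)->write 1,move R,goto A. Now: state=A, head=1, tape[-1..2]=0110 (head:   ^)
Step 4: in state A at pos 1, read 1 -> (A,1)->write 0,move R,goto B. Now: state=B, head=2, tape[-1..3]=01000 (head:    ^)
Step 5: in state B at pos 2, read 0 -> (B,0)->write 0,move R,goto C. Now: state=C, head=3, tape[-1..4]=010000 (head:     ^)
Step 6: in state C at pos 3, read 0 -> (C,0)->write 1,move L,goto C. Now: state=C, head=2, tape[-1..4]=010010 (head:    ^)
Step 7: in state C at pos 2, read 0 -> (C,0)->write 1,move L,goto C. Now: state=C, head=1, tape[-1..4]=010110 (head:   ^)
Step 8: in state C at pos 1, read 0 -> (C,0)->write 1,move L,goto C. Now: state=C, head=0, tape[-1..4]=011110 (head:  ^)
Cells containing 1 after step 8: {0, 1, 2, 3} -> 4 cell(s)

Answer: 4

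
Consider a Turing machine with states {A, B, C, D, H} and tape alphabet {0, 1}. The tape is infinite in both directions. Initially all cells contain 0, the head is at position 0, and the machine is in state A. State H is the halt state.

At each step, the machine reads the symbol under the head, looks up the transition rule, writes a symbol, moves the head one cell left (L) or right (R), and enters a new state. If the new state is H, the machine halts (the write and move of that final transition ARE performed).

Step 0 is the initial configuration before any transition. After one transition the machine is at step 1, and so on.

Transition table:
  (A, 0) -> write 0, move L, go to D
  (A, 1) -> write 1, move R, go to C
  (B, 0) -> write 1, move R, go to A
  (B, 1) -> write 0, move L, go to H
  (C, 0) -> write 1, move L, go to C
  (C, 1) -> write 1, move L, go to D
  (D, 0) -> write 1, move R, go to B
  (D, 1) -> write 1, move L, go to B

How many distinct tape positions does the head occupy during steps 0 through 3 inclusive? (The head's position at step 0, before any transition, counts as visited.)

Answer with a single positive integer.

Step 1: in state A at pos 0, read 0 -> (A,0)->write 0,move L,goto D. Now: state=D, head=-1, tape[-2..1]=0000 (head:  ^)
Step 2: in state D at pos -1, read 0 -> (D,0)->write 1,move R,goto B. Now: state=B, head=0, tape[-2..1]=0100 (head:   ^)
Step 3: in state B at pos 0, read 0 -> (B,0)->write 1,move R,goto A. Now: state=A, head=1, tape[-2..2]=01100 (head:    ^)
Head positions at steps 0..3: starting at 0, distinct positions visited = {-1, 0, 1} -> 3 position(s)

Answer: 3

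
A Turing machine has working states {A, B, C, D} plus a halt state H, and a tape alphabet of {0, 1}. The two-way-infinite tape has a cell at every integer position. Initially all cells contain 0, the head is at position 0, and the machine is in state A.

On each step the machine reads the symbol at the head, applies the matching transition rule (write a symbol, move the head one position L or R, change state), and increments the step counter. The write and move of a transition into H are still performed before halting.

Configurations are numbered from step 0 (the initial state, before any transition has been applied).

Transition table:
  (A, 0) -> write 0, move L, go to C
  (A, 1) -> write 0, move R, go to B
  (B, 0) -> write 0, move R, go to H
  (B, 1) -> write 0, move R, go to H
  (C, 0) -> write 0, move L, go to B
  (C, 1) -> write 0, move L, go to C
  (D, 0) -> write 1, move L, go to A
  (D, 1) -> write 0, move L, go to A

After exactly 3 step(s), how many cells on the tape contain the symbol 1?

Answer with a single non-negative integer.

Answer: 0

Derivation:
Step 1: in state A at pos 0, read 0 -> (A,0)->write 0,move L,goto C. Now: state=C, head=-1, tape[-2..1]=0000 (head:  ^)
Step 2: in state C at pos -1, read 0 -> (C,0)->write 0,move L,goto B. Now: state=B, head=-2, tape[-3..1]=00000 (head:  ^)
Step 3: in state B at pos -2, read 0 -> (B,0)->write 0,move R,goto H. Now: state=H, head=-1, tape[-3..1]=00000 (head:   ^)
No cell contains 1 after step 3 -> 0 cell(s)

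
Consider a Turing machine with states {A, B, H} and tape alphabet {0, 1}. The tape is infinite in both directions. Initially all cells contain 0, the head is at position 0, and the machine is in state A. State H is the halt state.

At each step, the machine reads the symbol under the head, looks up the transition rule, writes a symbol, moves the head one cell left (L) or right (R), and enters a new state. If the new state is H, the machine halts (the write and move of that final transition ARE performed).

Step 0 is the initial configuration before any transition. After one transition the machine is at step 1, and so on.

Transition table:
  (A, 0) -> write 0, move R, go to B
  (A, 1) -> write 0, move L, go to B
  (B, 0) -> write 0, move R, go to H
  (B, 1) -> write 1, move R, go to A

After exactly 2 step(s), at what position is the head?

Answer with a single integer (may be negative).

Answer: 2

Derivation:
Step 1: in state A at pos 0, read 0 -> (A,0)->write 0,move R,goto B. Now: state=B, head=1, tape[-1..2]=0000 (head:   ^)
Step 2: in state B at pos 1, read 0 -> (B,0)->write 0,move R,goto H. Now: state=H, head=2, tape[-1..3]=00000 (head:    ^)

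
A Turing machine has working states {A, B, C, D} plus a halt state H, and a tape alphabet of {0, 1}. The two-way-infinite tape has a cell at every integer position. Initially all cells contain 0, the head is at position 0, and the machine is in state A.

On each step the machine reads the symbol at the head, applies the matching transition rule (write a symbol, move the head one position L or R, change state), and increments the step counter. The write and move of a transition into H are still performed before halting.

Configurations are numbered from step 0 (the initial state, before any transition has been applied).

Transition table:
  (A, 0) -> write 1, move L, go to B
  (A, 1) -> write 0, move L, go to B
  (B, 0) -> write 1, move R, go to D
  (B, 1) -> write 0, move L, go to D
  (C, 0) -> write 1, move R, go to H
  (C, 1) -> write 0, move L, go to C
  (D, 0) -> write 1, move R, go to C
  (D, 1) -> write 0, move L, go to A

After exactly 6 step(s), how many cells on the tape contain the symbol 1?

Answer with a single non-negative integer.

Step 1: in state A at pos 0, read 0 -> (A,0)->write 1,move L,goto B. Now: state=B, head=-1, tape[-2..1]=0010 (head:  ^)
Step 2: in state B at pos -1, read 0 -> (B,0)->write 1,move R,goto D. Now: state=D, head=0, tape[-2..1]=0110 (head:   ^)
Step 3: in state D at pos 0, read 1 -> (D,1)->write 0,move L,goto A. Now: state=A, head=-1, tape[-2..1]=0100 (head:  ^)
Step 4: in state A at pos -1, read 1 -> (A,1)->write 0,move L,goto B. Now: state=B, head=-2, tape[-3..1]=00000 (head:  ^)
Step 5: in state B at pos -2, read 0 -> (B,0)->write 1,move R,goto D. Now: state=D, head=-1, tape[-3..1]=01000 (head:   ^)
Step 6: in state D at pos -1, read 0 -> (D,0)->write 1,move R,goto C. Now: state=C, head=0, tape[-3..1]=01100 (head:    ^)
Cells containing 1 after step 6: {-2, -1} -> 2 cell(s)

Answer: 2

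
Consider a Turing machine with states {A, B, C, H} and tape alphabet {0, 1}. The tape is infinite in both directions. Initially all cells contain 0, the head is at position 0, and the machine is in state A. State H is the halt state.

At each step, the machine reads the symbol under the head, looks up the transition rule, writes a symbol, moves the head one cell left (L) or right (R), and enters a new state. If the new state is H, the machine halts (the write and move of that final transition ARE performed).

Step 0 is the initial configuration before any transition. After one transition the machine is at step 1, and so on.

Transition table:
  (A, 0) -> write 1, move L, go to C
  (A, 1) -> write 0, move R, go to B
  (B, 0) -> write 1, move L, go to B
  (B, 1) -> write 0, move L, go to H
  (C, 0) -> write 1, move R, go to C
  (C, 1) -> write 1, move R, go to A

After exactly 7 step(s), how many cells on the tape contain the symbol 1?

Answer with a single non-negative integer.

Answer: 3

Derivation:
Step 1: in state A at pos 0, read 0 -> (A,0)->write 1,move L,goto C. Now: state=C, head=-1, tape[-2..1]=0010 (head:  ^)
Step 2: in state C at pos -1, read 0 -> (C,0)->write 1,move R,goto C. Now: state=C, head=0, tape[-2..1]=0110 (head:   ^)
Step 3: in state C at pos 0, read 1 -> (C,1)->write 1,move R,goto A. Now: state=A, head=1, tape[-2..2]=01100 (head:    ^)
Step 4: in state A at pos 1, read 0 -> (A,0)->write 1,move L,goto C. Now: state=C, head=0, tape[-2..2]=01110 (head:   ^)
Step 5: in state C at pos 0, read 1 -> (C,1)->write 1,move R,goto A. Now: state=A, head=1, tape[-2..2]=01110 (head:    ^)
Step 6: in state A at pos 1, read 1 -> (A,1)->write 0,move R,goto B. Now: state=B, head=2, tape[-2..3]=011000 (head:     ^)
Step 7: in state B at pos 2, read 0 -> (B,0)->write 1,move L,goto B. Now: state=B, head=1, tape[-2..3]=011010 (head:    ^)
Cells containing 1 after step 7: {-1, 0, 2} -> 3 cell(s)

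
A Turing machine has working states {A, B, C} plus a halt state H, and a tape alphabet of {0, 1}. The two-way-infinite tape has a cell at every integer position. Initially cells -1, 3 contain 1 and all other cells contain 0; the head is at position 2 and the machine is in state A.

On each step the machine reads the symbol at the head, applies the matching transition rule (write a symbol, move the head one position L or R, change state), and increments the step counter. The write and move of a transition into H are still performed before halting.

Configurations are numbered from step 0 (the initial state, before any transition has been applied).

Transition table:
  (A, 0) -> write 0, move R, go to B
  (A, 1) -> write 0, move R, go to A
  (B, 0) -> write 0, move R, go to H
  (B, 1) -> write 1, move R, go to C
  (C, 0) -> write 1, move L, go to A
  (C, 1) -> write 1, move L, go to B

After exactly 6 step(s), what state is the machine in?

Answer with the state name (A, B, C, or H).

Step 1: in state A at pos 2, read 0 -> (A,0)->write 0,move R,goto B. Now: state=B, head=3, tape[-2..4]=0100010 (head:      ^)
Step 2: in state B at pos 3, read 1 -> (B,1)->write 1,move R,goto C. Now: state=C, head=4, tape[-2..5]=01000100 (head:       ^)
Step 3: in state C at pos 4, read 0 -> (C,0)->write 1,move L,goto A. Now: state=A, head=3, tape[-2..5]=01000110 (head:      ^)
Step 4: in state A at pos 3, read 1 -> (A,1)->write 0,move R,goto A. Now: state=A, head=4, tape[-2..5]=01000010 (head:       ^)
Step 5: in state A at pos 4, read 1 -> (A,1)->write 0,move R,goto A. Now: state=A, head=5, tape[-2..6]=010000000 (head:        ^)
Step 6: in state A at pos 5, read 0 -> (A,0)->write 0,move R,goto B. Now: state=B, head=6, tape[-2..7]=0100000000 (head:         ^)

Answer: B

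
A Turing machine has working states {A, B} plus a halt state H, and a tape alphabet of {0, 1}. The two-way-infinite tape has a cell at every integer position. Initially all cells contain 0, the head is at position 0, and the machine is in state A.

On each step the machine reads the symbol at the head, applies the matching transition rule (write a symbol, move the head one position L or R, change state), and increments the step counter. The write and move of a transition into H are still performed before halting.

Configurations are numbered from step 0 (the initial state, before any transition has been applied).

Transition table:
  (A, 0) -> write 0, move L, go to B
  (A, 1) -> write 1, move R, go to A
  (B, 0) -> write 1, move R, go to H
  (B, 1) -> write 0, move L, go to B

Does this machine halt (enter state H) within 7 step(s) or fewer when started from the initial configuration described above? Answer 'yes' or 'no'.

Step 1: in state A at pos 0, read 0 -> (A,0)->write 0,move L,goto B. Now: state=B, head=-1, tape[-2..1]=0000 (head:  ^)
Step 2: in state B at pos -1, read 0 -> (B,0)->write 1,move R,goto H. Now: state=H, head=0, tape[-2..1]=0100 (head:   ^)
State H reached at step 2; 2 <= 7 -> yes

Answer: yes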